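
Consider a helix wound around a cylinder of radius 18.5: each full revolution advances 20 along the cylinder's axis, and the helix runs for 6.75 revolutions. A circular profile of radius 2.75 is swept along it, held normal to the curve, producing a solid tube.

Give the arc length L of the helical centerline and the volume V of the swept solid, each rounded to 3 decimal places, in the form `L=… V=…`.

2πR = 2π·18.5 = 116.238928
per-turn = √(116.238928² + 20²) = √(13511.4884 + 400) = √13911.4884 = 117.946973
L = 6.75 × 117.946973 = 796.142067
V = π·2.75² × L = 23.758294 × 796.142067 = 18914.977654

L=796.142 V=18914.978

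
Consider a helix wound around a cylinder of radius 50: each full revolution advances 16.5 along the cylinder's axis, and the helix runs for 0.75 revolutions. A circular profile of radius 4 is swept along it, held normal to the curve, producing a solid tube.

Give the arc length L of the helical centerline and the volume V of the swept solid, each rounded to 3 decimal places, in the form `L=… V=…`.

L=235.944 V=11859.849

2πR = 2π·50 = 314.159265
per-turn = √(314.159265² + 16.5²) = √(98696.0440 + 272.25) = √98968.2940 = 314.592266
L = 0.75 × 314.592266 = 235.944200
V = π·4² × L = 50.265482 × 235.944200 = 11859.849032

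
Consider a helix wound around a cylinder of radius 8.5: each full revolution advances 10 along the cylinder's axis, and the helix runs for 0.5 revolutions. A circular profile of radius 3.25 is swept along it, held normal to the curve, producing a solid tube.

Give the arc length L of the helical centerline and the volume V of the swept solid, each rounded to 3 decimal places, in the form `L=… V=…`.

L=27.168 V=901.505

2πR = 2π·8.5 = 53.407075
per-turn = √(53.407075² + 10²) = √(2852.3157 + 100) = √2952.3157 = 54.335216
L = 0.5 × 54.335216 = 27.167608
V = π·3.25² × L = 33.183072 × 27.167608 = 901.504699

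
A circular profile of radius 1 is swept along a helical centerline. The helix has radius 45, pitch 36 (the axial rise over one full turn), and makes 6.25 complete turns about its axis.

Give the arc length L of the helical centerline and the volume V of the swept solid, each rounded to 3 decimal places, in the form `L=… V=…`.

2πR = 2π·45 = 282.743339
per-turn = √(282.743339² + 36²) = √(79943.7956 + 1296) = √81239.7956 = 285.025956
L = 6.25 × 285.025956 = 1781.412226
V = π·1² × L = 3.141593 × 1781.412226 = 5596.471561

L=1781.412 V=5596.472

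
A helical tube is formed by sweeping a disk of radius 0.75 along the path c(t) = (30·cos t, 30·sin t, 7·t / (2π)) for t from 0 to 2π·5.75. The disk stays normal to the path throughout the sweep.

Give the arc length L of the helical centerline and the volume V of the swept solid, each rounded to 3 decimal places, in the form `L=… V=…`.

L=1084.597 V=1916.640

2πR = 2π·30 = 188.495559
per-turn = √(188.495559² + 7²) = √(35530.5758 + 49) = √35579.5758 = 188.625491
L = 5.75 × 188.625491 = 1084.596573
V = π·0.75² × L = 1.767146 × 1084.596573 = 1916.640352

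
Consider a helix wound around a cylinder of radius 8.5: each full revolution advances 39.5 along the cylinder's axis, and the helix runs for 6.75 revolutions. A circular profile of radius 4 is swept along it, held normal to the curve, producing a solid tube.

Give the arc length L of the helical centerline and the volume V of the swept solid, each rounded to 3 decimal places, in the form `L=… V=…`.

2πR = 2π·8.5 = 53.407075
per-turn = √(53.407075² + 39.5²) = √(2852.3157 + 1560.25) = √4412.5657 = 66.427146
L = 6.75 × 66.427146 = 448.383233
V = π·4² × L = 50.265482 × 448.383233 = 22538.199521

L=448.383 V=22538.200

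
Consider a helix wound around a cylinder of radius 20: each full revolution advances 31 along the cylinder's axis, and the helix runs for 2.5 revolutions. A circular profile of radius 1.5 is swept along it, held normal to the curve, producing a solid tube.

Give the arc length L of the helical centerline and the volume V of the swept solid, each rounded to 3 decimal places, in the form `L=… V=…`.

L=323.577 V=2287.233

2πR = 2π·20 = 125.663706
per-turn = √(125.663706² + 31²) = √(15791.3670 + 961) = √16752.3670 = 129.430935
L = 2.5 × 129.430935 = 323.577339
V = π·1.5² × L = 7.068583 × 323.577339 = 2287.233427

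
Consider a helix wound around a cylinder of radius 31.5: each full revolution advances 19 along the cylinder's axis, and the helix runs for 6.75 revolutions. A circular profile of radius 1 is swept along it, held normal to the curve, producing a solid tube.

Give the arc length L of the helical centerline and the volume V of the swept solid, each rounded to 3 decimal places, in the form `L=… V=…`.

L=1342.104 V=4216.344

2πR = 2π·31.5 = 197.920337
per-turn = √(197.920337² + 19²) = √(39172.4599 + 361) = √39533.4599 = 198.830229
L = 6.75 × 198.830229 = 1342.104044
V = π·1² × L = 3.141593 × 1342.104044 = 4216.344205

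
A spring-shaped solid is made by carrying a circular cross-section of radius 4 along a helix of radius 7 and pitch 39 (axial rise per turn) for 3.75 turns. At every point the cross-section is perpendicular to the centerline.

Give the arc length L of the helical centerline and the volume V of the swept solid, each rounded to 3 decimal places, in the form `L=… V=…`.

L=220.436 V=11080.337

2πR = 2π·7 = 43.982297
per-turn = √(43.982297² + 39²) = √(1934.4425 + 1521) = √3455.4425 = 58.783012
L = 3.75 × 58.783012 = 220.436294
V = π·4² × L = 50.265482 × 220.436294 = 11080.336660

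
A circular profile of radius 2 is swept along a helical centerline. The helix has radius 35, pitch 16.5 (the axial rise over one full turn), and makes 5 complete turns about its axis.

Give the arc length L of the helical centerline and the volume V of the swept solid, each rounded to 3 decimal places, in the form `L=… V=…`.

2πR = 2π·35 = 219.911486
per-turn = √(219.911486² + 16.5²) = √(48361.0616 + 272.25) = √48633.3116 = 220.529616
L = 5 × 220.529616 = 1102.648080
V = π·2² × L = 12.566371 × 1102.648080 = 13856.284435

L=1102.648 V=13856.284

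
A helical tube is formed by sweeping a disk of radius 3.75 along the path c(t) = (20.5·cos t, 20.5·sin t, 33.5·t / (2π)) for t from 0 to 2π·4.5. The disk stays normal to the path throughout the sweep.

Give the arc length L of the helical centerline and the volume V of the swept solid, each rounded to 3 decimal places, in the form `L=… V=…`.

2πR = 2π·20.5 = 128.805299
per-turn = √(128.805299² + 33.5²) = √(16590.8050 + 1122.25) = √17713.0550 = 133.090402
L = 4.5 × 133.090402 = 598.906807
V = π·3.75² × L = 44.178647 × 598.906807 = 26458.892236

L=598.907 V=26458.892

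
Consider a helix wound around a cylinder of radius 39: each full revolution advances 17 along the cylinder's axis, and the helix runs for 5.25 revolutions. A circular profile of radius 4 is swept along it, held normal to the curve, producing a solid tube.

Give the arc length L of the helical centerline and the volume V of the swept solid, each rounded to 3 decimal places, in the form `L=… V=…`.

L=1289.574 V=64821.077

2πR = 2π·39 = 245.044227
per-turn = √(245.044227² + 17²) = √(60046.6732 + 289) = √60335.6732 = 245.633209
L = 5.25 × 245.633209 = 1289.574345
V = π·4² × L = 50.265482 × 1289.574345 = 64821.076629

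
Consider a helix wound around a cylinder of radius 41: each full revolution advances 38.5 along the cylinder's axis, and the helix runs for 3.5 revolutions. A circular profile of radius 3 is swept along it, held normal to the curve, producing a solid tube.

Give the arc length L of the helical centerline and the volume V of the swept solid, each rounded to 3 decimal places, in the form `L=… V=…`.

L=911.651 V=25776.316

2πR = 2π·41 = 257.610598
per-turn = √(257.610598² + 38.5²) = √(66363.2200 + 1482.25) = √67845.4700 = 260.471630
L = 3.5 × 260.471630 = 911.650705
V = π·3² × L = 28.274334 × 911.650705 = 25776.316409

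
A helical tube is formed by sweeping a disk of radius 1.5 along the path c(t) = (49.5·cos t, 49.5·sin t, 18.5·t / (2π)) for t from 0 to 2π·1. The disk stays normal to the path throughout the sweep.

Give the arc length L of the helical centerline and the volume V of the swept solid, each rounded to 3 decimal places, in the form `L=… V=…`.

L=311.567 V=2202.340

2πR = 2π·49.5 = 311.017673
per-turn = √(311.017673² + 18.5²) = √(96731.9927 + 342.25) = √97074.2427 = 311.567397
L = 1 × 311.567397 = 311.567397
V = π·1.5² × L = 7.068583 × 311.567397 = 2202.340151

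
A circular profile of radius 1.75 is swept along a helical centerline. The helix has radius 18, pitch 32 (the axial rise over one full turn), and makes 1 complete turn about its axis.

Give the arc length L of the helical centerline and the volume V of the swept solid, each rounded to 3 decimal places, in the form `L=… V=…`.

L=117.537 V=1130.841

2πR = 2π·18 = 113.097336
per-turn = √(113.097336² + 32²) = √(12791.0073 + 1024) = √13815.0073 = 117.537259
L = 1 × 117.537259 = 117.537259
V = π·1.75² × L = 9.621128 × 117.537259 = 1130.840957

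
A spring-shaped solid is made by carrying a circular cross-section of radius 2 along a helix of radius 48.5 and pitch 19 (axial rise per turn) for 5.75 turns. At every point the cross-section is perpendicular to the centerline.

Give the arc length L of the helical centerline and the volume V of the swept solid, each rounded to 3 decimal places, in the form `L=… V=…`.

2πR = 2π·48.5 = 304.734487
per-turn = √(304.734487² + 19²) = √(92863.1078 + 361) = √93224.1078 = 305.326232
L = 5.75 × 305.326232 = 1755.625833
V = π·2² × L = 12.566371 × 1755.625833 = 22061.844874

L=1755.626 V=22061.845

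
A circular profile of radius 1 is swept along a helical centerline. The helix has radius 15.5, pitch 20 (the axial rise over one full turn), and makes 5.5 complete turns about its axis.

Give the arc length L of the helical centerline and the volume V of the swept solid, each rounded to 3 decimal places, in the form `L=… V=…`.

2πR = 2π·15.5 = 97.389372
per-turn = √(97.389372² + 20²) = √(9484.6898 + 400) = √9884.6898 = 99.421777
L = 5.5 × 99.421777 = 546.819776
V = π·1² × L = 3.141593 × 546.819776 = 1717.884991

L=546.820 V=1717.885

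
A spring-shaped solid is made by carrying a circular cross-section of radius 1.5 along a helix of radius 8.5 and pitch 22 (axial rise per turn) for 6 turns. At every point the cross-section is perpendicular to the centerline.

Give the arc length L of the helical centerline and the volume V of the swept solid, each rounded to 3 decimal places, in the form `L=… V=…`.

2πR = 2π·8.5 = 53.407075
per-turn = √(53.407075² + 22²) = √(2852.3157 + 484) = √3336.3157 = 57.760849
L = 6 × 57.760849 = 346.565094
V = π·1.5² × L = 7.068583 × 346.565094 = 2449.724293

L=346.565 V=2449.724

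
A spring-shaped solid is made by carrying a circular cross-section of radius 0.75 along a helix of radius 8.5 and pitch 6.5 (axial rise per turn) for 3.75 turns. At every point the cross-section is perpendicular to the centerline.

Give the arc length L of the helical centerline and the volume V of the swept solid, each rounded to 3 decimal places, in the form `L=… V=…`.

L=201.754 V=356.529

2πR = 2π·8.5 = 53.407075
per-turn = √(53.407075² + 6.5²) = √(2852.3157 + 42.25) = √2894.5657 = 53.801168
L = 3.75 × 53.801168 = 201.754380
V = π·0.75² × L = 1.767146 × 201.754380 = 356.529419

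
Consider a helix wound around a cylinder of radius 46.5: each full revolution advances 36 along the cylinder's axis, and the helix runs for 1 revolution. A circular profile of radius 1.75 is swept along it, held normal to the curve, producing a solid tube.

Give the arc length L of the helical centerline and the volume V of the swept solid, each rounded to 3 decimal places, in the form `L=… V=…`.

L=294.378 V=2832.245

2πR = 2π·46.5 = 292.168117
per-turn = √(292.168117² + 36²) = √(85362.2085 + 1296) = √86658.2085 = 294.377663
L = 1 × 294.377663 = 294.377663
V = π·1.75² × L = 9.621128 × 294.377663 = 2832.245029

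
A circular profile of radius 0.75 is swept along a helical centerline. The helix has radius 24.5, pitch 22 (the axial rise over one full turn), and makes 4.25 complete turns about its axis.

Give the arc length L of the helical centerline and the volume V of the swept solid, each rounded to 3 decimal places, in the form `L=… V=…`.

L=660.884 V=1167.879

2πR = 2π·24.5 = 153.938040
per-turn = √(153.938040² + 22²) = √(23696.9202 + 484) = √24180.9202 = 155.502155
L = 4.25 × 155.502155 = 660.884158
V = π·0.75² × L = 1.767146 × 660.884158 = 1167.878709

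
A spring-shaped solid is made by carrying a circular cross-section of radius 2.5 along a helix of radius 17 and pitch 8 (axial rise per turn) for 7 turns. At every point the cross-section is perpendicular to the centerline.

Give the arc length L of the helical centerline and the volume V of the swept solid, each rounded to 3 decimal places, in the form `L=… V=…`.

L=749.793 V=14722.155

2πR = 2π·17 = 106.814150
per-turn = √(106.814150² + 8²) = √(11409.2627 + 64) = √11473.2627 = 107.113317
L = 7 × 107.113317 = 749.793219
V = π·2.5² × L = 19.634954 × 749.793219 = 14722.155434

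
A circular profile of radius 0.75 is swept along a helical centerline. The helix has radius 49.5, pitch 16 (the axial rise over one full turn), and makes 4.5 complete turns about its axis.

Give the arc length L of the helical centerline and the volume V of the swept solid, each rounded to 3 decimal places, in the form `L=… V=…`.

2πR = 2π·49.5 = 311.017673
per-turn = √(311.017673² + 16²) = √(96731.9927 + 256) = √96987.9927 = 311.428953
L = 4.5 × 311.428953 = 1401.430288
V = π·0.75² × L = 1.767146 × 1401.430288 = 2476.531743

L=1401.430 V=2476.532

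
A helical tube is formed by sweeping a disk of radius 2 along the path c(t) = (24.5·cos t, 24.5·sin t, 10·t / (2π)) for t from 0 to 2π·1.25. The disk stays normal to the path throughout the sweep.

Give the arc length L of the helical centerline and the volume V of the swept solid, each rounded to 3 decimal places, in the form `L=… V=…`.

2πR = 2π·24.5 = 153.938040
per-turn = √(153.938040² + 10²) = √(23696.9202 + 100) = √23796.9202 = 154.262504
L = 1.25 × 154.262504 = 192.828130
V = π·2² × L = 12.566371 × 192.828130 = 2423.149748

L=192.828 V=2423.150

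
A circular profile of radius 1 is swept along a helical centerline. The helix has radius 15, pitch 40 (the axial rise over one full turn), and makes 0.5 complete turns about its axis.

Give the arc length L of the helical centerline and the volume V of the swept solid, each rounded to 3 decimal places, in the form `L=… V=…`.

L=51.192 V=160.826

2πR = 2π·15 = 94.247780
per-turn = √(94.247780² + 40²) = √(8882.6440 + 1600) = √10482.6440 = 102.384784
L = 0.5 × 102.384784 = 51.192392
V = π·1² × L = 3.141593 × 51.192392 = 160.825642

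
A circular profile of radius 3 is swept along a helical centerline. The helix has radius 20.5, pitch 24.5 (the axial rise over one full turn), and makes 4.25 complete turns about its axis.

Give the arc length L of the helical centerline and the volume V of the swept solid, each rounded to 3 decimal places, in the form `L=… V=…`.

2πR = 2π·20.5 = 128.805299
per-turn = √(128.805299² + 24.5²) = √(16590.8050 + 600.25) = √17191.0550 = 131.114664
L = 4.25 × 131.114664 = 557.237320
V = π·3² × L = 28.274334 × 557.237320 = 15755.514040

L=557.237 V=15755.514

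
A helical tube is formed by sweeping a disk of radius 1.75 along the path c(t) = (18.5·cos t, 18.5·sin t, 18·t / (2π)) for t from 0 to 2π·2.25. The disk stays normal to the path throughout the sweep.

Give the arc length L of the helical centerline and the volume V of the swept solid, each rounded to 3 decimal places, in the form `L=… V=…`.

L=264.655 V=2546.278

2πR = 2π·18.5 = 116.238928
per-turn = √(116.238928² + 18²) = √(13511.4884 + 324) = √13835.4884 = 117.624353
L = 2.25 × 117.624353 = 264.654794
V = π·1.75² × L = 9.621128 × 264.654794 = 2546.277520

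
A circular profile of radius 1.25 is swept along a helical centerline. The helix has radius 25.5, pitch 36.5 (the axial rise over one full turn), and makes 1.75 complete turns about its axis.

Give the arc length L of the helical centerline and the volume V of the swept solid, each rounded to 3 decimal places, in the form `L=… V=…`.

2πR = 2π·25.5 = 160.221225
per-turn = √(160.221225² + 36.5²) = √(25670.8410 + 1332.25) = √27003.0910 = 164.326173
L = 1.75 × 164.326173 = 287.570802
V = π·1.25² × L = 4.908739 × 287.570802 = 1411.609875

L=287.571 V=1411.610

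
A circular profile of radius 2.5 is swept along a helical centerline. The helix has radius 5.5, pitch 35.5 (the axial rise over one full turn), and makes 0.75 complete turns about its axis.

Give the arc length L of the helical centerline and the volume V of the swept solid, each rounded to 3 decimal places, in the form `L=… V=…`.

2πR = 2π·5.5 = 34.557519
per-turn = √(34.557519² + 35.5²) = √(1194.2221 + 1260.25) = √2454.4721 = 49.542629
L = 0.75 × 49.542629 = 37.156972
V = π·2.5² × L = 19.634954 × 37.156972 = 729.575441

L=37.157 V=729.575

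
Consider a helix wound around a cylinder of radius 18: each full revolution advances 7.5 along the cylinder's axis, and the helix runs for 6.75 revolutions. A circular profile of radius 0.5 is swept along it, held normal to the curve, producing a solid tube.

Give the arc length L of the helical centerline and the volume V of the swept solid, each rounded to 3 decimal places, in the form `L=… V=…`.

2πR = 2π·18 = 113.097336
per-turn = √(113.097336² + 7.5²) = √(12791.0073 + 56.25) = √12847.2573 = 113.345742
L = 6.75 × 113.345742 = 765.083761
V = π·0.5² × L = 0.785398 × 765.083761 = 600.895381

L=765.084 V=600.895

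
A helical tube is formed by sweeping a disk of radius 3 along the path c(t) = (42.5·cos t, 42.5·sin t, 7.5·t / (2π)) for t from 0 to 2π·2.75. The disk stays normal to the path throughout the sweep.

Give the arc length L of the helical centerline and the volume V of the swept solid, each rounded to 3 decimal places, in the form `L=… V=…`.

L=734.637 V=20771.368

2πR = 2π·42.5 = 267.035376
per-turn = √(267.035376² + 7.5²) = √(71307.8918 + 56.25) = √71364.1418 = 267.140678
L = 2.75 × 267.140678 = 734.636864
V = π·3² × L = 28.274334 × 734.636864 = 20771.367983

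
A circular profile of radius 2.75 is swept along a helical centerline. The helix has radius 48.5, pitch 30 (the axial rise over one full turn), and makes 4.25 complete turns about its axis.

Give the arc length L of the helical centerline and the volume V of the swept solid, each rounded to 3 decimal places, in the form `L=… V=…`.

L=1301.382 V=30918.626

2πR = 2π·48.5 = 304.734487
per-turn = √(304.734487² + 30²) = √(92863.1078 + 900) = √93763.1078 = 306.207622
L = 4.25 × 306.207622 = 1301.382394
V = π·2.75² × L = 23.758294 × 1301.382394 = 30918.626094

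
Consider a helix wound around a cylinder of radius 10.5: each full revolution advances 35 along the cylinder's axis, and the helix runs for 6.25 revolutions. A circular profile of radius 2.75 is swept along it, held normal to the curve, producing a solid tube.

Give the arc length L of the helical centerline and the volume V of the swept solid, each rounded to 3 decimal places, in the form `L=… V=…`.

L=466.766 V=11089.575

2πR = 2π·10.5 = 65.973446
per-turn = √(65.973446² + 35²) = √(4352.4955 + 1225) = √5577.4955 = 74.682632
L = 6.25 × 74.682632 = 466.766451
V = π·2.75² × L = 23.758294 × 466.766451 = 11089.574773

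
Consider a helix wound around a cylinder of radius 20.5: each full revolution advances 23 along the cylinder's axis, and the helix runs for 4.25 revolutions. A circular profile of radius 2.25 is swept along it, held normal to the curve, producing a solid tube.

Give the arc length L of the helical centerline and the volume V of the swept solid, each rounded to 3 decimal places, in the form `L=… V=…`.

2πR = 2π·20.5 = 128.805299
per-turn = √(128.805299² + 23²) = √(16590.8050 + 529) = √17119.8050 = 130.842673
L = 4.25 × 130.842673 = 556.081359
V = π·2.25² × L = 15.904313 × 556.081359 = 8844.091880

L=556.081 V=8844.092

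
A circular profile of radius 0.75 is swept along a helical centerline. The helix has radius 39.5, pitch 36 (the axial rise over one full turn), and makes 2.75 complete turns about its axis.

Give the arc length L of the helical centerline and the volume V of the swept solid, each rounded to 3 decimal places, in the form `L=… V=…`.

L=689.654 V=1218.719

2πR = 2π·39.5 = 248.185820
per-turn = √(248.185820² + 36²) = √(61596.2011 + 1296) = √62892.2011 = 250.783175
L = 2.75 × 250.783175 = 689.653732
V = π·0.75² × L = 1.767146 × 689.653732 = 1218.718743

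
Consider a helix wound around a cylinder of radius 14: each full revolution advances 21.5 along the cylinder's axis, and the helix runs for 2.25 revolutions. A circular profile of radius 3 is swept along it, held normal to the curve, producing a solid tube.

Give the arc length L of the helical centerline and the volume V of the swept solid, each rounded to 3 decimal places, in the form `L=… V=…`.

L=203.746 V=5760.794

2πR = 2π·14 = 87.964594
per-turn = √(87.964594² + 21.5²) = √(7737.7699 + 462.25) = √8200.0199 = 90.553961
L = 2.25 × 90.553961 = 203.746412
V = π·3² × L = 28.274334 × 203.746412 = 5760.794086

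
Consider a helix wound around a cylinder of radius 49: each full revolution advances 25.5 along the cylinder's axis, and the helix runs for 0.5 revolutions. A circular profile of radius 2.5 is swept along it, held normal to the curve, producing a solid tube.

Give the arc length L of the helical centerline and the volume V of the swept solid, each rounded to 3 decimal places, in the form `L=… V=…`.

L=154.465 V=3032.916

2πR = 2π·49 = 307.876080
per-turn = √(307.876080² + 25.5²) = √(94787.6807 + 650.25) = √95437.9307 = 308.930301
L = 0.5 × 308.930301 = 154.465150
V = π·2.5² × L = 19.634954 × 154.465150 = 3032.916134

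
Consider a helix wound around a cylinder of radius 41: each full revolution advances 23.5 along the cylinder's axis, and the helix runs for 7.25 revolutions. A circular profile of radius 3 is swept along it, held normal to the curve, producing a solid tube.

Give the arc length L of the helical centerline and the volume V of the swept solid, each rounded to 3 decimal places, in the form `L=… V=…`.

2πR = 2π·41 = 257.610598
per-turn = √(257.610598² + 23.5²) = √(66363.2200 + 552.25) = √66915.4700 = 258.680247
L = 7.25 × 258.680247 = 1875.431788
V = π·3² × L = 28.274334 × 1875.431788 = 53026.584548

L=1875.432 V=53026.585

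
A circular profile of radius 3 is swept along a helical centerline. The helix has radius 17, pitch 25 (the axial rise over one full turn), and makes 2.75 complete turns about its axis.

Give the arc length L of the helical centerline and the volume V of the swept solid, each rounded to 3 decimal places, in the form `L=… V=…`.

2πR = 2π·17 = 106.814150
per-turn = √(106.814150² + 25²) = √(11409.2627 + 625) = √12034.2627 = 109.700787
L = 2.75 × 109.700787 = 301.677164
V = π·3² × L = 28.274334 × 301.677164 = 8529.720873

L=301.677 V=8529.721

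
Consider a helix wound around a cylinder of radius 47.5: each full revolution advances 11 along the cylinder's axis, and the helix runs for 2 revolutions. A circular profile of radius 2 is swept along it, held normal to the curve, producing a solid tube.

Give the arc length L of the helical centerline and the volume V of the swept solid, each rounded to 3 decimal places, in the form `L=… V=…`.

2πR = 2π·47.5 = 298.451302
per-turn = √(298.451302² + 11²) = √(89073.1797 + 121) = √89194.1797 = 298.653946
L = 2 × 298.653946 = 597.307893
V = π·2² × L = 12.566371 × 597.307893 = 7505.992353

L=597.308 V=7505.992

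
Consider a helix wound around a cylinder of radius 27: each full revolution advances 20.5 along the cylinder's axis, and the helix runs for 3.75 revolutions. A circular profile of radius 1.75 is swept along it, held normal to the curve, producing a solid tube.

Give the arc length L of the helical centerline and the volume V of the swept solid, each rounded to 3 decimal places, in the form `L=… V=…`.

2πR = 2π·27 = 169.646003
per-turn = √(169.646003² + 20.5²) = √(28779.7664 + 420.25) = √29200.0164 = 170.880123
L = 3.75 × 170.880123 = 640.800461
V = π·1.75² × L = 9.621128 × 640.800461 = 6165.222940

L=640.800 V=6165.223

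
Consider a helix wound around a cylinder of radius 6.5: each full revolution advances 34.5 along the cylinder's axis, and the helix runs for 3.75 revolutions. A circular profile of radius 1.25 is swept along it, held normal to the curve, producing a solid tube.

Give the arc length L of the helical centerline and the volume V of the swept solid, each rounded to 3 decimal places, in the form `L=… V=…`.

L=200.483 V=984.121

2πR = 2π·6.5 = 40.840704
per-turn = √(40.840704² + 34.5²) = √(1667.9631 + 1190.25) = √2858.2131 = 53.462259
L = 3.75 × 53.462259 = 200.483471
V = π·1.25² × L = 4.908739 × 200.483471 = 984.120939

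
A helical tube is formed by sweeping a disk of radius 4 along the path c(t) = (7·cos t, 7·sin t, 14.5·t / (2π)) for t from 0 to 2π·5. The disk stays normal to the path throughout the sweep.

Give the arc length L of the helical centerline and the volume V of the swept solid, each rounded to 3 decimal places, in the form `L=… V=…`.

L=231.554 V=11639.180

2πR = 2π·7 = 43.982297
per-turn = √(43.982297² + 14.5²) = √(1934.4425 + 210.25) = √2144.6925 = 46.310824
L = 5 × 46.310824 = 231.554122
V = π·4² × L = 50.265482 × 231.554122 = 11639.179674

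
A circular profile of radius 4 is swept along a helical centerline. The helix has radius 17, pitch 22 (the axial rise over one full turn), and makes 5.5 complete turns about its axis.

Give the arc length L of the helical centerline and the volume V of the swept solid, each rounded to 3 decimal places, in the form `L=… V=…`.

L=599.809 V=30149.704

2πR = 2π·17 = 106.814150
per-turn = √(106.814150² + 22²) = √(11409.2627 + 484) = √11893.2627 = 109.056236
L = 5.5 × 109.056236 = 599.809300
V = π·4² × L = 50.265482 × 599.809300 = 30149.703844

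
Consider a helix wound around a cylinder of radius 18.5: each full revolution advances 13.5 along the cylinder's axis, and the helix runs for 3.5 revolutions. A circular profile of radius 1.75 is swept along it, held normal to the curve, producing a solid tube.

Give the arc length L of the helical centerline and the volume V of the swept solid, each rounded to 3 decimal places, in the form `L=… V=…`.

2πR = 2π·18.5 = 116.238928
per-turn = √(116.238928² + 13.5²) = √(13511.4884 + 182.25) = √13693.7384 = 117.020248
L = 3.5 × 117.020248 = 409.570868
V = π·1.75² × L = 9.621128 × 409.570868 = 3940.533540

L=409.571 V=3940.534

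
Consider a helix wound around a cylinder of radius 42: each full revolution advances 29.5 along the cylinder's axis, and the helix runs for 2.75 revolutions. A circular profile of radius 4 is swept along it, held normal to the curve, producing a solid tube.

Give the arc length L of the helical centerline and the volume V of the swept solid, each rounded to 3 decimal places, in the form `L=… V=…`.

L=730.228 V=36705.273

2πR = 2π·42 = 263.893783
per-turn = √(263.893783² + 29.5²) = √(69639.9287 + 870.25) = √70510.1787 = 265.537528
L = 2.75 × 265.537528 = 730.228201
V = π·4² × L = 50.265482 × 730.228201 = 36705.272846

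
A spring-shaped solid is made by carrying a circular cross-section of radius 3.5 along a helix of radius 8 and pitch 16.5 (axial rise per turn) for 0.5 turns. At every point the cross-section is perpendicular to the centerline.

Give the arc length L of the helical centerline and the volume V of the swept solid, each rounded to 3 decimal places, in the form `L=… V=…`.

L=26.452 V=1017.999

2πR = 2π·8 = 50.265482
per-turn = √(50.265482² + 16.5²) = √(2526.6187 + 272.25) = √2798.8687 = 52.904336
L = 0.5 × 52.904336 = 26.452168
V = π·3.5² × L = 38.484510 × 26.452168 = 1017.998717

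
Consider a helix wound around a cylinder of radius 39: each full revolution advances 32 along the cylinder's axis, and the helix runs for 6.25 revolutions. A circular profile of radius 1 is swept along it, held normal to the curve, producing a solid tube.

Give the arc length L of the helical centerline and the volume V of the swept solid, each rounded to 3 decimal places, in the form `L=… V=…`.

L=1544.530 V=4852.284

2πR = 2π·39 = 245.044227
per-turn = √(245.044227² + 32²) = √(60046.6732 + 1024) = √61070.6732 = 247.124813
L = 6.25 × 247.124813 = 1544.530081
V = π·1² × L = 3.141593 × 1544.530081 = 4852.284356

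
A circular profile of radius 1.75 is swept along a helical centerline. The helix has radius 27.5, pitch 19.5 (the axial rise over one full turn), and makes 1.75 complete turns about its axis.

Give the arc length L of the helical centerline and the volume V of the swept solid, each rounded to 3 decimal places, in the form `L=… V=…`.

2πR = 2π·27.5 = 172.787596
per-turn = √(172.787596² + 19.5²) = √(29855.5533 + 380.25) = √30235.8033 = 173.884454
L = 1.75 × 173.884454 = 304.297794
V = π·1.75² × L = 9.621128 × 304.297794 = 2927.687878

L=304.298 V=2927.688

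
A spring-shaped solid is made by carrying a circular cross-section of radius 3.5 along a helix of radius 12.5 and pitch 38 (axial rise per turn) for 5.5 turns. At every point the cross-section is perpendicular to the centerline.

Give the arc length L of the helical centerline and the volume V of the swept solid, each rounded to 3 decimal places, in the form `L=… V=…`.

L=479.873 V=18467.682

2πR = 2π·12.5 = 78.539816
per-turn = √(78.539816² + 38²) = √(6168.5028 + 1444) = √7612.5028 = 87.249658
L = 5.5 × 87.249658 = 479.873117
V = π·3.5² × L = 38.484510 × 479.873117 = 18467.681765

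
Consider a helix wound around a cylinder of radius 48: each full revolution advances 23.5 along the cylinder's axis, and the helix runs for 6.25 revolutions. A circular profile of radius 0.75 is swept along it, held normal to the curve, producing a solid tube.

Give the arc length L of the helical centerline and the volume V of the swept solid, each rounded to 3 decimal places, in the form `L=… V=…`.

L=1890.669 V=3341.088

2πR = 2π·48 = 301.592895
per-turn = √(301.592895² + 23.5²) = √(90958.2742 + 552.25) = √91510.5242 = 302.507065
L = 6.25 × 302.507065 = 1890.669154
V = π·0.75² × L = 1.767146 × 1890.669154 = 3341.088183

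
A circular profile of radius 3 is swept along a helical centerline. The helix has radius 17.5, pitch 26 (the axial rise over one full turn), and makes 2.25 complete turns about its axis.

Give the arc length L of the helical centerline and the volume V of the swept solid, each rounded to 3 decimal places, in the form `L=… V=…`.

2πR = 2π·17.5 = 109.955743
per-turn = √(109.955743² + 26²) = √(12090.2654 + 676) = √12766.2654 = 112.987899
L = 2.25 × 112.987899 = 254.222773
V = π·3² × L = 28.274334 × 254.222773 = 7187.979577

L=254.223 V=7187.980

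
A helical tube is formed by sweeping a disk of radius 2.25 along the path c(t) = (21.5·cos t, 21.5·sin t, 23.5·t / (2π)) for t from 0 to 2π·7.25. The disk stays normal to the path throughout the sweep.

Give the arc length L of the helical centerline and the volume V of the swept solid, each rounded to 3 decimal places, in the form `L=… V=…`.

L=994.100 V=15810.482

2πR = 2π·21.5 = 135.088484
per-turn = √(135.088484² + 23.5²) = √(18248.8985 + 552.25) = √18801.1485 = 137.117280
L = 7.25 × 137.117280 = 994.100282
V = π·2.25² × L = 15.904313 × 994.100282 = 15810.481843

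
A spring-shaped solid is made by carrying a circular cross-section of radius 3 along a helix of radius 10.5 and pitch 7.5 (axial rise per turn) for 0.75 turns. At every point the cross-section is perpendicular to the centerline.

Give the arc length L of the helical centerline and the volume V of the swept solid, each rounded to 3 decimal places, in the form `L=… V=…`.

L=49.799 V=1408.028

2πR = 2π·10.5 = 65.973446
per-turn = √(65.973446² + 7.5²) = √(4352.4955 + 56.25) = √4408.7455 = 66.398385
L = 0.75 × 66.398385 = 49.798789
V = π·3² × L = 28.274334 × 49.798789 = 1408.027582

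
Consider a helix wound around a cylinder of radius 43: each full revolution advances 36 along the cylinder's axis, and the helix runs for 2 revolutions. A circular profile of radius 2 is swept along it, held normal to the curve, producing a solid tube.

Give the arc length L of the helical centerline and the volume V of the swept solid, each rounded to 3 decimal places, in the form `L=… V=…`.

2πR = 2π·43 = 270.176968
per-turn = √(270.176968² + 36²) = √(72995.5942 + 1296) = √74291.5942 = 272.564844
L = 2 × 272.564844 = 545.129688
V = π·2² × L = 12.566371 × 545.129688 = 6850.301691

L=545.130 V=6850.302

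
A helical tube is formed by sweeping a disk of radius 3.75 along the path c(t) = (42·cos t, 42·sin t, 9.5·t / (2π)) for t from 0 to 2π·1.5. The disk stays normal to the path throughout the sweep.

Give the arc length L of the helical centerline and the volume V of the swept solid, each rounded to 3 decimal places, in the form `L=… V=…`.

2πR = 2π·42 = 263.893783
per-turn = √(263.893783² + 9.5²) = √(69639.9287 + 90.25) = √69730.1787 = 264.064724
L = 1.5 × 264.064724 = 396.097087
V = π·3.75² × L = 44.178647 × 396.097087 = 17499.033242

L=396.097 V=17499.033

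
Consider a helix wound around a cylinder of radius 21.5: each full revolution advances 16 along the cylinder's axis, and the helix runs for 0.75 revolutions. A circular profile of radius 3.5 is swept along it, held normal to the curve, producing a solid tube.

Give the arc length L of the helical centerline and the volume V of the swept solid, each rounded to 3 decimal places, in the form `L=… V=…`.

2πR = 2π·21.5 = 135.088484
per-turn = √(135.088484² + 16²) = √(18248.8985 + 256) = √18504.8985 = 136.032711
L = 0.75 × 136.032711 = 102.024533
V = π·3.5² × L = 38.484510 × 102.024533 = 3926.364179

L=102.025 V=3926.364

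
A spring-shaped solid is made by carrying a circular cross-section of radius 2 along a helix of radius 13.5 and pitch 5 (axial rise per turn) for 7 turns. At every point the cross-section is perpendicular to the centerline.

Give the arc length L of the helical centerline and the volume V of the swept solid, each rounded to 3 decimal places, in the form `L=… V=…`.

L=594.792 V=7474.373

2πR = 2π·13.5 = 84.823002
per-turn = √(84.823002² + 5²) = √(7194.9416 + 25) = √7219.9416 = 84.970240
L = 7 × 84.970240 = 594.791677
V = π·2² × L = 12.566371 × 594.791677 = 7474.372649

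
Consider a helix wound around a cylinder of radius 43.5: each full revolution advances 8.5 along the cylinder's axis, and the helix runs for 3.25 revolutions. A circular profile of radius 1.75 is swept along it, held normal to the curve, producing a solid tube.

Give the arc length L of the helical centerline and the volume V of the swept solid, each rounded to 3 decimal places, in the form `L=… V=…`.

L=888.715 V=8550.438

2πR = 2π·43.5 = 273.318561
per-turn = √(273.318561² + 8.5²) = √(74703.0357 + 72.25) = √74775.2857 = 273.450701
L = 3.25 × 273.450701 = 888.714777
V = π·1.75² × L = 9.621128 × 888.714777 = 8550.438185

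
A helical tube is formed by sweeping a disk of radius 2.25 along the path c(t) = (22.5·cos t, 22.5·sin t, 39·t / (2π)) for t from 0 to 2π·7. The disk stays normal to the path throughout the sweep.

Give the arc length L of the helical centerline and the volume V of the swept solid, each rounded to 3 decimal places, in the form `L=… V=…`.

L=1026.567 V=16326.848

2πR = 2π·22.5 = 141.371669
per-turn = √(141.371669² + 39²) = √(19985.9489 + 1521) = √21506.9489 = 146.652477
L = 7 × 146.652477 = 1026.567337
V = π·2.25² × L = 15.904313 × 1026.567337 = 16326.848042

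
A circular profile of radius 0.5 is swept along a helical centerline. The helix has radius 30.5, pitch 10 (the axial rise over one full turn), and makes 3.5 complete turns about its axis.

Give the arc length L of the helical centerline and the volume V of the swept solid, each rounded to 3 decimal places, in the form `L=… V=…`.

L=671.643 V=527.507

2πR = 2π·30.5 = 191.637152
per-turn = √(191.637152² + 10²) = √(36724.7980 + 100) = √36824.7980 = 191.897884
L = 3.5 × 191.897884 = 671.642595
V = π·0.5² × L = 0.785398 × 671.642595 = 527.506860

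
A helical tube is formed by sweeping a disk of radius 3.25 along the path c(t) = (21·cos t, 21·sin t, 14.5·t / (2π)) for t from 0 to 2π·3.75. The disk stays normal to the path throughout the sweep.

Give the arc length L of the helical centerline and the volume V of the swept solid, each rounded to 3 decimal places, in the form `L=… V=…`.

L=497.780 V=16517.856

2πR = 2π·21 = 131.946891
per-turn = √(131.946891² + 14.5²) = √(17409.9822 + 210.25) = √17620.2322 = 132.741223
L = 3.75 × 132.741223 = 497.779585
V = π·3.25² × L = 33.183072 × 497.779585 = 16517.855995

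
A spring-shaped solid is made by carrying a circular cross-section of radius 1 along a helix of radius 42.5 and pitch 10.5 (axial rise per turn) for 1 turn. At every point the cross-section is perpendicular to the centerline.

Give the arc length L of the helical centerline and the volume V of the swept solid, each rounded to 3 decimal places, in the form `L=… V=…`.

L=267.242 V=839.565

2πR = 2π·42.5 = 267.035376
per-turn = √(267.035376² + 10.5²) = √(71307.8918 + 110.25) = √71418.1418 = 267.241729
L = 1 × 267.241729 = 267.241729
V = π·1² × L = 3.141593 × 267.241729 = 839.564653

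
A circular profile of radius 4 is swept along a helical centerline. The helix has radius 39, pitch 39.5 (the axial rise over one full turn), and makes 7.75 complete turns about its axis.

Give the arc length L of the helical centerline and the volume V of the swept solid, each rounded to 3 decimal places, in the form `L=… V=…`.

L=1923.608 V=96691.059

2πR = 2π·39 = 245.044227
per-turn = √(245.044227² + 39.5²) = √(60046.6732 + 1560.25) = √61606.9232 = 248.207420
L = 7.75 × 248.207420 = 1923.607502
V = π·4² × L = 50.265482 × 1923.607502 = 96691.059167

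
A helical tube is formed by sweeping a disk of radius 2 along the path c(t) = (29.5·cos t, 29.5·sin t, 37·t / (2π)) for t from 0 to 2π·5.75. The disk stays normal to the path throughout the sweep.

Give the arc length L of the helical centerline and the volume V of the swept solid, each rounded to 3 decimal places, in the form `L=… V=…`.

L=1086.812 V=13657.286

2πR = 2π·29.5 = 185.353967
per-turn = √(185.353967² + 37²) = √(34356.0929 + 1369) = √35725.0929 = 189.010828
L = 5.75 × 189.010828 = 1086.812258
V = π·2² × L = 12.566371 × 1086.812258 = 13657.285625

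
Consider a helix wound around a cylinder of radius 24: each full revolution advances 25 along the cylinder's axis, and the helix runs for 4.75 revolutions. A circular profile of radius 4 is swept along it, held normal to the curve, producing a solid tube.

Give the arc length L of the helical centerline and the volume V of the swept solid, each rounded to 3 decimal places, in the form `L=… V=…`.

L=726.060 V=36495.755

2πR = 2π·24 = 150.796447
per-turn = √(150.796447² + 25²) = √(22739.5685 + 625) = √23364.5685 = 152.854730
L = 4.75 × 152.854730 = 726.059968
V = π·4² × L = 50.265482 × 726.059968 = 36495.754604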